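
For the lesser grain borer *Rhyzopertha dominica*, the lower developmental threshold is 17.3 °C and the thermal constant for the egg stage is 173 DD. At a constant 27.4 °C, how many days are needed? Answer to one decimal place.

Daily accumulation = 27.4 − 17.3 = 10.1 DD/day.
Duration = 173 / 10.1 = 17.129 ≈ 17.1 days.

17.1 days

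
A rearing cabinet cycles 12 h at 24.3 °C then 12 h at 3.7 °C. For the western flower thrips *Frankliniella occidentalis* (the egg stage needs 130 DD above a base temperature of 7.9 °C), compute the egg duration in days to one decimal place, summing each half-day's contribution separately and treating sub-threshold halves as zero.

Day half: max(0, 24.3 − 7.9) × 0.5 = 16.4 × 0.5 = 8.20 DD.
Night half: max(0, 3.7 − 7.9) × 0.5 = 0.0 × 0.5 = 0.00 DD.
Per 24 h: 8.20 DD/day.
Duration = 130 / 8.20 = 15.854 ≈ 15.9 days.

15.9 days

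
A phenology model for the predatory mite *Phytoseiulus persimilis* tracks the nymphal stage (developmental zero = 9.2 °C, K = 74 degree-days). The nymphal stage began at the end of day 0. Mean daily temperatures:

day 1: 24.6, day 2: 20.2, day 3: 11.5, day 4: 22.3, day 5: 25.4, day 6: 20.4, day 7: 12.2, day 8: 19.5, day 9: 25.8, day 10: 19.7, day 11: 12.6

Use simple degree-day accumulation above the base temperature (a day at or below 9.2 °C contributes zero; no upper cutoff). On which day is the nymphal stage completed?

day 8

Daily DD above 9.2 °C: 15.4, 11.0, 2.3, 13.1, 16.2, 11.2, 3.0, 10.3, 16.6, 10.5, 3.4.
Cumulative: 15.4, 26.4, 28.7, 41.8, 58.0, 69.2, 72.2, 82.5, 99.1, 109.6, 113.0.
The total first reaches 74 DD on day 8.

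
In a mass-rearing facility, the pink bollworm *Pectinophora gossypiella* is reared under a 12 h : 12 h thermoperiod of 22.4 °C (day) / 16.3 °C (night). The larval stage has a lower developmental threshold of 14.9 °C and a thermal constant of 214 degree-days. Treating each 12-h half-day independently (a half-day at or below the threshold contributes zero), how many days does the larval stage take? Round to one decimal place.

Day half: max(0, 22.4 − 14.9) × 0.5 = 7.5 × 0.5 = 3.75 DD.
Night half: max(0, 16.3 − 14.9) × 0.5 = 1.4 × 0.5 = 0.70 DD.
Per 24 h: 4.45 DD/day.
Duration = 214 / 4.45 = 48.090 ≈ 48.1 days.

48.1 days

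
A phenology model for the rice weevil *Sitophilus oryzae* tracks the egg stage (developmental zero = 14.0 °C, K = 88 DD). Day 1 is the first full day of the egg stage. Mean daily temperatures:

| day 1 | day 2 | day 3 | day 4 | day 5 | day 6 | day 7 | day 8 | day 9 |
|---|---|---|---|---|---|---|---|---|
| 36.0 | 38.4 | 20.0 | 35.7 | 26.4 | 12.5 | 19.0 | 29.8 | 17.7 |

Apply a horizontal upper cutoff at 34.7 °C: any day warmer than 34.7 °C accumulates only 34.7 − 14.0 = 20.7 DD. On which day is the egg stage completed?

day 8

Daily DD above 14.0 °C (capped at 20.7): 20.7, 20.7, 6.0, 20.7, 12.4, 0.0, 5.0, 15.8, 3.7.
Cumulative: 20.7, 41.4, 47.4, 68.1, 80.5, 80.5, 85.5, 101.3, 105.0.
The total first reaches 88 DD on day 8.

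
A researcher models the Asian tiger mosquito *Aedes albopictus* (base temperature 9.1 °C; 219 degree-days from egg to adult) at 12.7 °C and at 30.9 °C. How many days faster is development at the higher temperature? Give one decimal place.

At 12.7 °C: 219 / (12.7 − 9.1) = 219 / 3.6 = 60.833 d.
At 30.9 °C: 219 / (30.9 − 9.1) = 219 / 21.8 = 10.046 d.
Difference = |60.833 − 10.046| = 50.787 ≈ 50.8 days.

50.8 days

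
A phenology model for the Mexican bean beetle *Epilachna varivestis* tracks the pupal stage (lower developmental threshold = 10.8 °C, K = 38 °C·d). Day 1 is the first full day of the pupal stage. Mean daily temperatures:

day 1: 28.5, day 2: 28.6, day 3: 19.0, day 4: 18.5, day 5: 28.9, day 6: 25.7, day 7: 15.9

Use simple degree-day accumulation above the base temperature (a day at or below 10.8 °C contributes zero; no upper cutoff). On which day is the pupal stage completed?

day 3

Daily DD above 10.8 °C: 17.7, 17.8, 8.2, 7.7, 18.1, 14.9, 5.1.
Cumulative: 17.7, 35.5, 43.7, 51.4, 69.5, 84.4, 89.5.
The total first reaches 38 DD on day 3.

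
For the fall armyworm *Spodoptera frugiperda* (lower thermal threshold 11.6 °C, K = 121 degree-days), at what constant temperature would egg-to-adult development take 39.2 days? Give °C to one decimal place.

Required daily accumulation = 121 / 39.2 = 3.087 DD/day.
T = T_base + 3.087 = 11.6 + 3.087 = 14.687 ≈ 14.7 °C.

14.7 °C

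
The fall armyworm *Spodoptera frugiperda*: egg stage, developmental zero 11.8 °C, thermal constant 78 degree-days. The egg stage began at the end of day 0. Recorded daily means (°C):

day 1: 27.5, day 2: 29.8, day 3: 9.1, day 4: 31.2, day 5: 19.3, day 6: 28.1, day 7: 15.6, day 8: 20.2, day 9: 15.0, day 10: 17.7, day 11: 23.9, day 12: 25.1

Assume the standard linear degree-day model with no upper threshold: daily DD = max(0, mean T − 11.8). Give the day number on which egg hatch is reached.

Daily DD above 11.8 °C: 15.7, 18.0, 0.0, 19.4, 7.5, 16.3, 3.8, 8.4, 3.2, 5.9, 12.1, 13.3.
Cumulative: 15.7, 33.7, 33.7, 53.1, 60.6, 76.9, 80.7, 89.1, 92.3, 98.2, 110.3, 123.6.
The total first reaches 78 DD on day 7.

day 7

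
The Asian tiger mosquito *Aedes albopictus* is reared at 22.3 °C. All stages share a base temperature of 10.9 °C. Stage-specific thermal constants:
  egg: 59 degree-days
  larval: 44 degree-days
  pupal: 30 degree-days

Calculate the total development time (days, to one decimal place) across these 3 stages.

11.7 days

Daily accumulation at 22.3 °C = 22.3 − 10.9 = 11.4 DD/day.
Total K = 59 + 44 + 30 = 133 DD.
Total duration = 133 / 11.4 = 11.667 ≈ 11.7 days.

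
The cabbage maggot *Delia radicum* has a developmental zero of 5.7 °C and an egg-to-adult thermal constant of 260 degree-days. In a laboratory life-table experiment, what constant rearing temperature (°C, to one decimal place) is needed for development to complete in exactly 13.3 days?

Required daily accumulation = 260 / 13.3 = 19.549 DD/day.
T = T_base + 19.549 = 5.7 + 19.549 = 25.249 ≈ 25.2 °C.

25.2 °C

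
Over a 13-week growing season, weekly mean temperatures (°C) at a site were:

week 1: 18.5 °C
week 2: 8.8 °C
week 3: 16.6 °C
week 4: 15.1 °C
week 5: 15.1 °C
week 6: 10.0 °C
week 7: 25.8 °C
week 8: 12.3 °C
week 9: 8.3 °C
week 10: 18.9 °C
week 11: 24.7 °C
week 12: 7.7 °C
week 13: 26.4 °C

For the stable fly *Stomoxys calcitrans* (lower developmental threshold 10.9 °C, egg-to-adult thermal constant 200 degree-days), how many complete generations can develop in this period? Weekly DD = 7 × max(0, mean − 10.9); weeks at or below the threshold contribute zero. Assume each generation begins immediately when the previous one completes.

2 generations

Weekly DD (7 × max(0, T̄ − 10.9)): 53.2, 0.0, 39.9, 29.4, 29.4, 0.0, 104.3, 9.8, 0.0, 56.0, 96.6, 0.0, 108.5.
Season total = 527.1 DD.
Complete generations = ⌊527.1 / 200⌋ = 2.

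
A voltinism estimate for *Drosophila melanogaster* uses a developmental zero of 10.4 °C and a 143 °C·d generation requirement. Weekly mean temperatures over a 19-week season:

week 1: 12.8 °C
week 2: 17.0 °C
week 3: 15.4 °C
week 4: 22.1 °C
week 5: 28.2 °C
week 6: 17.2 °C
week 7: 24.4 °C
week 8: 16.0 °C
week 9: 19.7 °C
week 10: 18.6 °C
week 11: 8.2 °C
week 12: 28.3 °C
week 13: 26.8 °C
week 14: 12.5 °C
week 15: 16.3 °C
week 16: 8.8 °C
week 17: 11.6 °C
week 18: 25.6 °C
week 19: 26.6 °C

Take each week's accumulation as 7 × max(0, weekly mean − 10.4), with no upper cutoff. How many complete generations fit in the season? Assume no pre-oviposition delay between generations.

Weekly DD (7 × max(0, T̄ − 10.4)): 16.8, 46.2, 35.0, 81.9, 124.6, 47.6, 98.0, 39.2, 65.1, 57.4, 0.0, 125.3, 114.8, 14.7, 41.3, 0.0, 8.4, 106.4, 113.4.
Season total = 1136.1 DD.
Complete generations = ⌊1136.1 / 143⌋ = 7.

7 generations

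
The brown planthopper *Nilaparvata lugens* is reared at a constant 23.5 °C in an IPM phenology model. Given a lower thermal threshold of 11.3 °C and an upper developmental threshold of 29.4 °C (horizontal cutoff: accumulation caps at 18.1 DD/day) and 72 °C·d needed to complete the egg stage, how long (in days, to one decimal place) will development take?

Daily accumulation = 23.5 − 11.3 = 12.2 DD/day.
Duration = 72 / 12.2 = 5.902 ≈ 5.9 days.

5.9 days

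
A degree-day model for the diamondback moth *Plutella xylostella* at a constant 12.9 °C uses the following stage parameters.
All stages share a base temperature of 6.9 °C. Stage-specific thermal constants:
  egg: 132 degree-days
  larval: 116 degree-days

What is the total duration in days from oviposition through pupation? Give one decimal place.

41.3 days

Daily accumulation at 12.9 °C = 12.9 − 6.9 = 6.0 DD/day.
Total K = 132 + 116 = 248 DD.
Total duration = 248 / 6.0 = 41.333 ≈ 41.3 days.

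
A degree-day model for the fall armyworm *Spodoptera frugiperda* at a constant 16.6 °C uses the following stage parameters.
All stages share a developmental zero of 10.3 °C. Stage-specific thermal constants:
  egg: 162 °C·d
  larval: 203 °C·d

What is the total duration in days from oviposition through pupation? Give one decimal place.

Daily accumulation at 16.6 °C = 16.6 − 10.3 = 6.3 DD/day.
Total K = 162 + 203 = 365 DD.
Total duration = 365 / 6.3 = 57.937 ≈ 57.9 days.

57.9 days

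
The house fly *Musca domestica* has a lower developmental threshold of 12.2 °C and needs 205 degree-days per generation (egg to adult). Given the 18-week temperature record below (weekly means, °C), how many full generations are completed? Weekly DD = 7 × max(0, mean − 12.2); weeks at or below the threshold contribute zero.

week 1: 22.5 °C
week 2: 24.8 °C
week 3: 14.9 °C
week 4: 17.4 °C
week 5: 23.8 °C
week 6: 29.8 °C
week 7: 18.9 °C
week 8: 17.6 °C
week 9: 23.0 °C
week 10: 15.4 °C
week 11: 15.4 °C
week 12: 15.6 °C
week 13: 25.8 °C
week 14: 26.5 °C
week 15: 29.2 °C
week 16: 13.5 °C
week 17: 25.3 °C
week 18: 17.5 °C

Weekly DD (7 × max(0, T̄ − 12.2)): 72.1, 88.2, 18.9, 36.4, 81.2, 123.2, 46.9, 37.8, 75.6, 22.4, 22.4, 23.8, 95.2, 100.1, 119.0, 9.1, 91.7, 37.1.
Season total = 1101.1 DD.
Complete generations = ⌊1101.1 / 205⌋ = 5.

5 generations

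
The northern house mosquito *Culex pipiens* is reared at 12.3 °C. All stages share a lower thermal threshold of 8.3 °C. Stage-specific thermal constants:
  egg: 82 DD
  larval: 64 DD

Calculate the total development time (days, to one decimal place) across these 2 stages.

Daily accumulation at 12.3 °C = 12.3 − 8.3 = 4.0 DD/day.
Total K = 82 + 64 = 146 DD.
Total duration = 146 / 4.0 = 36.500 ≈ 36.5 days.

36.5 days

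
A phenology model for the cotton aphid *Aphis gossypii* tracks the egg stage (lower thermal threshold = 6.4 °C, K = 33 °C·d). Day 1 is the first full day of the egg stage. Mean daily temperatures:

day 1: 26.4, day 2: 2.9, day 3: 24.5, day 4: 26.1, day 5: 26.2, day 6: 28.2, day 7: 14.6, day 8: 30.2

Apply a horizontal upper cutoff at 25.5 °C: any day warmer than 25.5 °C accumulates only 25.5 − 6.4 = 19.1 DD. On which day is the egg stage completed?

Daily DD above 6.4 °C (capped at 19.1): 19.1, 0.0, 18.1, 19.1, 19.1, 19.1, 8.2, 19.1.
Cumulative: 19.1, 19.1, 37.2, 56.3, 75.4, 94.5, 102.7, 121.8.
The total first reaches 33 DD on day 3.

day 3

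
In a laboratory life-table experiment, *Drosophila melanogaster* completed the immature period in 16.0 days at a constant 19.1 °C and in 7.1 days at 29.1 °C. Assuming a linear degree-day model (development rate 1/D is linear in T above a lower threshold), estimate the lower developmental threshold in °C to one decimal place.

11.1 °C

Linear rate model ⇒ the product D·(T − T_b) is constant across temperatures.
16.0·(19.1 − T_b) = 7.1·(29.1 − T_b)
T_b = (16.0·19.1 − 7.1·29.1) / (16.0 − 7.1) = 98.99 / 8.9 = 11.122 °C ≈ 11.1 °C.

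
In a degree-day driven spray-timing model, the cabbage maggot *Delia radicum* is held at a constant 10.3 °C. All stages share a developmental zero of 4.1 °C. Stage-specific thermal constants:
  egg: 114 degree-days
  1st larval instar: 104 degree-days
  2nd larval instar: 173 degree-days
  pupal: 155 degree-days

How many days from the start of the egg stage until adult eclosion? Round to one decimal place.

Daily accumulation at 10.3 °C = 10.3 − 4.1 = 6.2 DD/day.
Total K = 114 + 104 + 173 + 155 = 546 DD.
Total duration = 546 / 6.2 = 88.065 ≈ 88.1 days.

88.1 days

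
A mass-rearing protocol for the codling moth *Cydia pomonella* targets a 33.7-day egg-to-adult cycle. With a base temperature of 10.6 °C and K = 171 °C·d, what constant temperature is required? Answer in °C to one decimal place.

Required daily accumulation = 171 / 33.7 = 5.074 DD/day.
T = T_base + 5.074 = 10.6 + 5.074 = 15.674 ≈ 15.7 °C.

15.7 °C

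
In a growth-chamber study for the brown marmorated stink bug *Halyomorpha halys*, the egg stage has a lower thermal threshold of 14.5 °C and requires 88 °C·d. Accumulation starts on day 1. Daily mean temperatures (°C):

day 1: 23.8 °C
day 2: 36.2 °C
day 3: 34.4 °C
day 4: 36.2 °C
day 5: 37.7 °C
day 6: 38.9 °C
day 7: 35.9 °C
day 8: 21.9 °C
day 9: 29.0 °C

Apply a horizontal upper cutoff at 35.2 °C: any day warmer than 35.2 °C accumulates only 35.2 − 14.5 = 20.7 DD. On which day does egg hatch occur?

day 5

Daily DD above 14.5 °C (capped at 20.7): 9.3, 20.7, 19.9, 20.7, 20.7, 20.7, 20.7, 7.4, 14.5.
Cumulative: 9.3, 30.0, 49.9, 70.6, 91.3, 112.0, 132.7, 140.1, 154.6.
The total first reaches 88 DD on day 5.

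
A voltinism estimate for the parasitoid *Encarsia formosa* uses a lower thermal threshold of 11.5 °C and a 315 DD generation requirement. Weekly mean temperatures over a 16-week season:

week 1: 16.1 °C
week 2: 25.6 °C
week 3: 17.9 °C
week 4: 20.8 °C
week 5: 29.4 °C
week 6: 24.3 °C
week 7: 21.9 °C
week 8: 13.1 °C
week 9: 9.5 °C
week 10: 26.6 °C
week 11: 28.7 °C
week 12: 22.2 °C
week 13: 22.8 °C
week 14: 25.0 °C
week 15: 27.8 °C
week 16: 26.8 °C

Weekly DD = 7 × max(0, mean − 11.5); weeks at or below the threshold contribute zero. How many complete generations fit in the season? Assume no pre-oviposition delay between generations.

Weekly DD (7 × max(0, T̄ − 11.5)): 32.2, 98.7, 44.8, 65.1, 125.3, 89.6, 72.8, 11.2, 0.0, 105.7, 120.4, 74.9, 79.1, 94.5, 114.1, 107.1.
Season total = 1235.5 DD.
Complete generations = ⌊1235.5 / 315⌋ = 3.

3 generations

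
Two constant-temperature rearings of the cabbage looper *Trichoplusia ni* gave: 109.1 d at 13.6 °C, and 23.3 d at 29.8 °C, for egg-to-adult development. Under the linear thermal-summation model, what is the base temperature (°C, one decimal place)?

Under the model K = D·(T − T_b), so D₁·(T₁ − T_b) = D₂·(T₂ − T_b).
109.1·(13.6 − T_b) = 23.3·(29.8 − T_b)
T_b = (109.1·13.6 − 23.3·29.8) / (109.1 − 23.3) = 789.42 / 85.8 = 9.201 °C ≈ 9.2 °C.

9.2 °C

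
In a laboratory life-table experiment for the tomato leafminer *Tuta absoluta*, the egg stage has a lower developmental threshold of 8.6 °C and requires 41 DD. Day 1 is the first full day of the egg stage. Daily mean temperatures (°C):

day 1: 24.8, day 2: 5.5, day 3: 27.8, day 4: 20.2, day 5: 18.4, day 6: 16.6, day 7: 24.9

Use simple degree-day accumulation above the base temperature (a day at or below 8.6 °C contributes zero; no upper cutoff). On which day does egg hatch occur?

day 4

Daily DD above 8.6 °C: 16.2, 0.0, 19.2, 11.6, 9.8, 8.0, 16.3.
Cumulative: 16.2, 16.2, 35.4, 47.0, 56.8, 64.8, 81.1.
The total first reaches 41 DD on day 4.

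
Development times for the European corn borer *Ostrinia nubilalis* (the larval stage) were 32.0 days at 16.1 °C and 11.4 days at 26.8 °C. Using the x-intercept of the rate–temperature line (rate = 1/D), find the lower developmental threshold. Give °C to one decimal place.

10.2 °C

Under the model K = D·(T − T_b), so D₁·(T₁ − T_b) = D₂·(T₂ − T_b).
32.0·(16.1 − T_b) = 11.4·(26.8 − T_b)
T_b = (32.0·16.1 − 11.4·26.8) / (32.0 − 11.4) = 209.68 / 20.6 = 10.179 °C ≈ 10.2 °C.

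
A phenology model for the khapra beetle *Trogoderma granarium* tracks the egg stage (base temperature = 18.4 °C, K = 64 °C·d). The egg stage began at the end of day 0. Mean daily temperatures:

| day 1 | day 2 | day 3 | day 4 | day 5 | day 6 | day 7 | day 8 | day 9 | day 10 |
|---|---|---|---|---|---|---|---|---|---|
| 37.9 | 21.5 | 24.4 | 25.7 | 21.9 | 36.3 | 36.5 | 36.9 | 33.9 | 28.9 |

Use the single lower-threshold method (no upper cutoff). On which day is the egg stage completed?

Daily DD above 18.4 °C: 19.5, 3.1, 6.0, 7.3, 3.5, 17.9, 18.1, 18.5, 15.5, 10.5.
Cumulative: 19.5, 22.6, 28.6, 35.9, 39.4, 57.3, 75.4, 93.9, 109.4, 119.9.
The total first reaches 64 DD on day 7.

day 7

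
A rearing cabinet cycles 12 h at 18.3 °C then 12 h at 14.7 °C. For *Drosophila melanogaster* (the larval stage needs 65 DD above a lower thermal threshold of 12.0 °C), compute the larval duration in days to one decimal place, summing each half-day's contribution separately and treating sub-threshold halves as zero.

Day half: max(0, 18.3 − 12.0) × 0.5 = 6.3 × 0.5 = 3.15 DD.
Night half: max(0, 14.7 − 12.0) × 0.5 = 2.7 × 0.5 = 1.35 DD.
Per 24 h: 4.50 DD/day.
Duration = 65 / 4.50 = 14.444 ≈ 14.4 days.

14.4 days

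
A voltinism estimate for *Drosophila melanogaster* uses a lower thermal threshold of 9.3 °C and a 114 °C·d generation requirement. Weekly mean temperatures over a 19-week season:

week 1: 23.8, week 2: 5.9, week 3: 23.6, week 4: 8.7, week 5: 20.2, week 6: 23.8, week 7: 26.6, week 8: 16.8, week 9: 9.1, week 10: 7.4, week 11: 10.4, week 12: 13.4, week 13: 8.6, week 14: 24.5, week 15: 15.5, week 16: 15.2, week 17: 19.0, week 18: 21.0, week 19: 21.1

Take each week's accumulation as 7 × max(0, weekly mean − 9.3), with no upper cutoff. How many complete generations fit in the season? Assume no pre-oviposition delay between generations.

Weekly DD (7 × max(0, T̄ − 9.3)): 101.5, 0.0, 100.1, 0.0, 76.3, 101.5, 121.1, 52.5, 0.0, 0.0, 7.7, 28.7, 0.0, 106.4, 43.4, 41.3, 67.9, 81.9, 82.6.
Season total = 1012.9 DD.
Complete generations = ⌊1012.9 / 114⌋ = 8.

8 generations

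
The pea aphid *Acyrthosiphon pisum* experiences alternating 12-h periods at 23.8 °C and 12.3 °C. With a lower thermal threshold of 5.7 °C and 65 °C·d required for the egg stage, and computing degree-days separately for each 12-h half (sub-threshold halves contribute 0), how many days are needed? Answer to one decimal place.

Day half: max(0, 23.8 − 5.7) × 0.5 = 18.1 × 0.5 = 9.05 DD.
Night half: max(0, 12.3 − 5.7) × 0.5 = 6.6 × 0.5 = 3.30 DD.
Per 24 h: 12.35 DD/day.
Duration = 65 / 12.35 = 5.263 ≈ 5.3 days.

5.3 days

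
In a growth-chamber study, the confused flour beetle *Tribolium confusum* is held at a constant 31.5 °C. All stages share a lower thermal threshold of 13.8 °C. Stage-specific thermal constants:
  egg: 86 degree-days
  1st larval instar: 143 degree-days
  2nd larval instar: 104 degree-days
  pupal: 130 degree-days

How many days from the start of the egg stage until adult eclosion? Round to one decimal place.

Daily accumulation at 31.5 °C = 31.5 − 13.8 = 17.7 DD/day.
Total K = 86 + 143 + 104 + 130 = 463 DD.
Total duration = 463 / 17.7 = 26.158 ≈ 26.2 days.

26.2 days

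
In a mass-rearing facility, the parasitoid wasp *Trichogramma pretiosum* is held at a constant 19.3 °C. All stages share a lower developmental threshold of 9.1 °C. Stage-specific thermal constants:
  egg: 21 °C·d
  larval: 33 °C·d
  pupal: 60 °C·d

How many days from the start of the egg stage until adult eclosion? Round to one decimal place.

Daily accumulation at 19.3 °C = 19.3 − 9.1 = 10.2 DD/day.
Total K = 21 + 33 + 60 = 114 DD.
Total duration = 114 / 10.2 = 11.176 ≈ 11.2 days.

11.2 days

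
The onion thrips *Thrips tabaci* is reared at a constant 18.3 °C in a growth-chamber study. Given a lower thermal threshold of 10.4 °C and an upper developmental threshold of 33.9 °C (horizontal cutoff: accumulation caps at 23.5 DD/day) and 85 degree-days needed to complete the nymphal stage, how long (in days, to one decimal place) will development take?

Daily accumulation = 18.3 − 10.4 = 7.9 DD/day.
Duration = 85 / 7.9 = 10.759 ≈ 10.8 days.

10.8 days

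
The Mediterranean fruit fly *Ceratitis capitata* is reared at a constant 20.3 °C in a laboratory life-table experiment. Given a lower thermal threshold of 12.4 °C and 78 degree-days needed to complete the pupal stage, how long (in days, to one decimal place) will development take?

Daily accumulation = 20.3 − 12.4 = 7.9 DD/day.
Duration = 78 / 7.9 = 9.873 ≈ 9.9 days.

9.9 days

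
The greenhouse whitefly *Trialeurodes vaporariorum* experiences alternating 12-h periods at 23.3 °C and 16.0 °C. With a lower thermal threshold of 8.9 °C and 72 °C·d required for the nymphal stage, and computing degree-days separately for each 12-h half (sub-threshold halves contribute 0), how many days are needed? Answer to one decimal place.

6.7 days

Day half: max(0, 23.3 − 8.9) × 0.5 = 14.4 × 0.5 = 7.20 DD.
Night half: max(0, 16.0 − 8.9) × 0.5 = 7.1 × 0.5 = 3.55 DD.
Per 24 h: 10.75 DD/day.
Duration = 72 / 10.75 = 6.698 ≈ 6.7 days.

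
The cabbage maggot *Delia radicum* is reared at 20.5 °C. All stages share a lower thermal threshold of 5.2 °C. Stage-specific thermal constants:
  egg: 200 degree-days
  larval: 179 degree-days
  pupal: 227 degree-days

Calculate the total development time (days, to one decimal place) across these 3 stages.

39.6 days

Daily accumulation at 20.5 °C = 20.5 − 5.2 = 15.3 DD/day.
Total K = 200 + 179 + 227 = 606 DD.
Total duration = 606 / 15.3 = 39.608 ≈ 39.6 days.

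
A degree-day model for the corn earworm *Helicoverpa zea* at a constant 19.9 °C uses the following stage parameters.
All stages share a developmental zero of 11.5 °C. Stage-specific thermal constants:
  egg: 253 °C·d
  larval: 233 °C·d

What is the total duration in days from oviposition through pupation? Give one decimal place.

57.9 days

Daily accumulation at 19.9 °C = 19.9 − 11.5 = 8.4 DD/day.
Total K = 253 + 233 = 486 DD.
Total duration = 486 / 8.4 = 57.857 ≈ 57.9 days.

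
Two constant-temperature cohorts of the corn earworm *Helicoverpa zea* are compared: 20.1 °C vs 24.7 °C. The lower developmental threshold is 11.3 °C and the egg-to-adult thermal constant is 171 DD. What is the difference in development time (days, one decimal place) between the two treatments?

6.7 days

At 20.1 °C: 171 / (20.1 − 11.3) = 171 / 8.8 = 19.432 d.
At 24.7 °C: 171 / (24.7 − 11.3) = 171 / 13.4 = 12.761 d.
Difference = |19.432 − 12.761| = 6.671 ≈ 6.7 days.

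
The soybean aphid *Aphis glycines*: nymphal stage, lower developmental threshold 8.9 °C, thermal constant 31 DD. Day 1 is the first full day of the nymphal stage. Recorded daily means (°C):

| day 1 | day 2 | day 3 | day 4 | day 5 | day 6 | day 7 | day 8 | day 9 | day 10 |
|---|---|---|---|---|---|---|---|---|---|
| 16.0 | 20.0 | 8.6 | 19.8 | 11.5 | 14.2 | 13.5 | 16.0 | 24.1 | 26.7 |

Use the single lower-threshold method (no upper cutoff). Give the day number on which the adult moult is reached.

day 5

Daily DD above 8.9 °C: 7.1, 11.1, 0.0, 10.9, 2.6, 5.3, 4.6, 7.1, 15.2, 17.8.
Cumulative: 7.1, 18.2, 18.2, 29.1, 31.7, 37.0, 41.6, 48.7, 63.9, 81.7.
The total first reaches 31 DD on day 5.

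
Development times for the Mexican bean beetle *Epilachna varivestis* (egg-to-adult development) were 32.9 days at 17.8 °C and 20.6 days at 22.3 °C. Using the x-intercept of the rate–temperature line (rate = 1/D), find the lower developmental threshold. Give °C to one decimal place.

Under the model K = D·(T − T_b), so D₁·(T₁ − T_b) = D₂·(T₂ − T_b).
32.9·(17.8 − T_b) = 20.6·(22.3 − T_b)
T_b = (32.9·17.8 − 20.6·22.3) / (32.9 − 20.6) = 126.24 / 12.3 = 10.263 °C ≈ 10.3 °C.

10.3 °C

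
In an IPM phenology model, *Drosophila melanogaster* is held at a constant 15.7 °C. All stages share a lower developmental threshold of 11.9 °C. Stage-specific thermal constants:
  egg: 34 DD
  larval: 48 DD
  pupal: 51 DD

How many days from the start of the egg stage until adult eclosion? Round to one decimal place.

35.0 days

Daily accumulation at 15.7 °C = 15.7 − 11.9 = 3.8 DD/day.
Total K = 34 + 48 + 51 = 133 DD.
Total duration = 133 / 3.8 = 35.000 ≈ 35.0 days.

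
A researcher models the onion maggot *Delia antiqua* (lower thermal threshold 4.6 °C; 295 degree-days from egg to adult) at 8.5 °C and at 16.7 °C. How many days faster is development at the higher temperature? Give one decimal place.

At 8.5 °C: 295 / (8.5 − 4.6) = 295 / 3.9 = 75.641 d.
At 16.7 °C: 295 / (16.7 − 4.6) = 295 / 12.1 = 24.380 d.
Difference = |75.641 − 24.380| = 51.261 ≈ 51.3 days.

51.3 days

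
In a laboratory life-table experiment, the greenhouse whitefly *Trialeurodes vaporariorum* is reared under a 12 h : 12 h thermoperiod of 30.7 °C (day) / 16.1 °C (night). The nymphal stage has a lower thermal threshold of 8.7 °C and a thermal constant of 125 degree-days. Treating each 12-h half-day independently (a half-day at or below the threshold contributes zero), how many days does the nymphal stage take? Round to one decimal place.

Day half: max(0, 30.7 − 8.7) × 0.5 = 22.0 × 0.5 = 11.00 DD.
Night half: max(0, 16.1 − 8.7) × 0.5 = 7.4 × 0.5 = 3.70 DD.
Per 24 h: 14.70 DD/day.
Duration = 125 / 14.70 = 8.503 ≈ 8.5 days.

8.5 days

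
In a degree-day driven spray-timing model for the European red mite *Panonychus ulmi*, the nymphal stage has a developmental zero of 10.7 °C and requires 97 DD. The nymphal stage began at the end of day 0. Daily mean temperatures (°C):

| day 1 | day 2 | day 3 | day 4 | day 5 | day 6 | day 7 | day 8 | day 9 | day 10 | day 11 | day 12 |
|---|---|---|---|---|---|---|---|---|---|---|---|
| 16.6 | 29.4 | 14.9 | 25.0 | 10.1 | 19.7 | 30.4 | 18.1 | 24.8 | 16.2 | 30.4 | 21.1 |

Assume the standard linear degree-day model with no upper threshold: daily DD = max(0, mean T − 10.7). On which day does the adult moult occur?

Daily DD above 10.7 °C: 5.9, 18.7, 4.2, 14.3, 0.0, 9.0, 19.7, 7.4, 14.1, 5.5, 19.7, 10.4.
Cumulative: 5.9, 24.6, 28.8, 43.1, 43.1, 52.1, 71.8, 79.2, 93.3, 98.8, 118.5, 128.9.
The total first reaches 97 DD on day 10.

day 10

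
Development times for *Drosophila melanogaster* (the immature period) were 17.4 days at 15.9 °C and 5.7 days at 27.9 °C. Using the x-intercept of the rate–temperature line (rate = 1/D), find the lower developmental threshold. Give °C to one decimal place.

Equal thermal constants: D₁(T₁ − T_b) = D₂(T₂ − T_b).
17.4·(15.9 − T_b) = 5.7·(27.9 − T_b)
T_b = (17.4·15.9 − 5.7·27.9) / (17.4 − 5.7) = 117.63 / 11.7 = 10.054 °C ≈ 10.1 °C.

10.1 °C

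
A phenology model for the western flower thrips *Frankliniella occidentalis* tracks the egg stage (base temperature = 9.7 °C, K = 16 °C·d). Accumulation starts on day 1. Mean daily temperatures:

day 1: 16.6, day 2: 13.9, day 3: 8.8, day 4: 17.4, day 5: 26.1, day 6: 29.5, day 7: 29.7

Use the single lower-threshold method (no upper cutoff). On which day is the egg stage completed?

day 4

Daily DD above 9.7 °C: 6.9, 4.2, 0.0, 7.7, 16.4, 19.8, 20.0.
Cumulative: 6.9, 11.1, 11.1, 18.8, 35.2, 55.0, 75.0.
The total first reaches 16 DD on day 4.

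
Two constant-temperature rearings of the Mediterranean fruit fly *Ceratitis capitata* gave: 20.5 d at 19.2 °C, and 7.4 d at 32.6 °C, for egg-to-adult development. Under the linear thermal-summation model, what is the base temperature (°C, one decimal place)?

11.6 °C

Linear rate model ⇒ the product D·(T − T_b) is constant across temperatures.
20.5·(19.2 − T_b) = 7.4·(32.6 − T_b)
T_b = (20.5·19.2 − 7.4·32.6) / (20.5 − 7.4) = 152.36 / 13.1 = 11.631 °C ≈ 11.6 °C.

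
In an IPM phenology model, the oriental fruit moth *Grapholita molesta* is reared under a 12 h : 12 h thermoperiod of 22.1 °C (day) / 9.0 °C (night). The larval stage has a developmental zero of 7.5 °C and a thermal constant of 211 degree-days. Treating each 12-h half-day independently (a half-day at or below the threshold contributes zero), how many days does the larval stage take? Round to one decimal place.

Day half: max(0, 22.1 − 7.5) × 0.5 = 14.6 × 0.5 = 7.30 DD.
Night half: max(0, 9.0 − 7.5) × 0.5 = 1.5 × 0.5 = 0.75 DD.
Per 24 h: 8.05 DD/day.
Duration = 211 / 8.05 = 26.211 ≈ 26.2 days.

26.2 days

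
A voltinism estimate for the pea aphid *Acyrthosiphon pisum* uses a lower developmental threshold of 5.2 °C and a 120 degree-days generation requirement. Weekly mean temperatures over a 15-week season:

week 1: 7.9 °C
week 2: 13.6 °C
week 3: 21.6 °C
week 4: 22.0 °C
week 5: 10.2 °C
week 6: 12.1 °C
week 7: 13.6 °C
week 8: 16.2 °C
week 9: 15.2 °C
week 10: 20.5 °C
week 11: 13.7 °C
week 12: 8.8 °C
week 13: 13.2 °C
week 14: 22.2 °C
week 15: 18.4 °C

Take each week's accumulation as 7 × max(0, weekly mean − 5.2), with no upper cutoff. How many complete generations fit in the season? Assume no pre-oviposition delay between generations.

Weekly DD (7 × max(0, T̄ − 5.2)): 18.9, 58.8, 114.8, 117.6, 35.0, 48.3, 58.8, 77.0, 70.0, 107.1, 59.5, 25.2, 56.0, 119.0, 92.4.
Season total = 1058.4 DD.
Complete generations = ⌊1058.4 / 120⌋ = 8.

8 generations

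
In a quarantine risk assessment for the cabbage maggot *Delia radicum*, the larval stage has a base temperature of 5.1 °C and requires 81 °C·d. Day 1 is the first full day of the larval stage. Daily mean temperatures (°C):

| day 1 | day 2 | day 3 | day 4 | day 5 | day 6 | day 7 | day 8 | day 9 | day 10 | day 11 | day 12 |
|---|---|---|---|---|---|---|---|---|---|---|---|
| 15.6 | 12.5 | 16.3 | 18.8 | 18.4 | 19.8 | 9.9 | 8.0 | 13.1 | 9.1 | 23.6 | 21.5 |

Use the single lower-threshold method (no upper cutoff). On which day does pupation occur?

Daily DD above 5.1 °C: 10.5, 7.4, 11.2, 13.7, 13.3, 14.7, 4.8, 2.9, 8.0, 4.0, 18.5, 16.4.
Cumulative: 10.5, 17.9, 29.1, 42.8, 56.1, 70.8, 75.6, 78.5, 86.5, 90.5, 109.0, 125.4.
The total first reaches 81 DD on day 9.

day 9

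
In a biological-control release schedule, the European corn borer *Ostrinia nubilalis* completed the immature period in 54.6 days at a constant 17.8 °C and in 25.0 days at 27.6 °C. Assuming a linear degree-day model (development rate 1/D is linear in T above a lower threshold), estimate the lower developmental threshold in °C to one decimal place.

Linear rate model ⇒ the product D·(T − T_b) is constant across temperatures.
54.6·(17.8 − T_b) = 25.0·(27.6 − T_b)
T_b = (54.6·17.8 − 25.0·27.6) / (54.6 − 25.0) = 281.88 / 29.6 = 9.523 °C ≈ 9.5 °C.

9.5 °C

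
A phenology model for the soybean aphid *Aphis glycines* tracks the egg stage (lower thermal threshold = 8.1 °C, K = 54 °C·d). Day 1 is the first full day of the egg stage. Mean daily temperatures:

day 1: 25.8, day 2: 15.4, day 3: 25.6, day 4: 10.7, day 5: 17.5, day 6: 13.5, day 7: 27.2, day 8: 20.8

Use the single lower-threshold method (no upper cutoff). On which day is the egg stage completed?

Daily DD above 8.1 °C: 17.7, 7.3, 17.5, 2.6, 9.4, 5.4, 19.1, 12.7.
Cumulative: 17.7, 25.0, 42.5, 45.1, 54.5, 59.9, 79.0, 91.7.
The total first reaches 54 DD on day 5.

day 5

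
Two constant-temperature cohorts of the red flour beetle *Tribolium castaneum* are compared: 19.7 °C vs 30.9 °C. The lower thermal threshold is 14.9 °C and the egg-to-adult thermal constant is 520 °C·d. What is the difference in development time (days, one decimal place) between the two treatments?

At 19.7 °C: 520 / (19.7 − 14.9) = 520 / 4.8 = 108.333 d.
At 30.9 °C: 520 / (30.9 − 14.9) = 520 / 16.0 = 32.500 d.
Difference = |108.333 − 32.500| = 75.833 ≈ 75.8 days.

75.8 days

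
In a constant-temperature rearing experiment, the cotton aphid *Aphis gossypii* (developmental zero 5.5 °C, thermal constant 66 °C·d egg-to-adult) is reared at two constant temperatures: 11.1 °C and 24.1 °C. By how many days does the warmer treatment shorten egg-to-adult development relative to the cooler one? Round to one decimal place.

8.2 days

At 11.1 °C: 66 / (11.1 − 5.5) = 66 / 5.6 = 11.786 d.
At 24.1 °C: 66 / (24.1 − 5.5) = 66 / 18.6 = 3.548 d.
Difference = |11.786 − 3.548| = 8.237 ≈ 8.2 days.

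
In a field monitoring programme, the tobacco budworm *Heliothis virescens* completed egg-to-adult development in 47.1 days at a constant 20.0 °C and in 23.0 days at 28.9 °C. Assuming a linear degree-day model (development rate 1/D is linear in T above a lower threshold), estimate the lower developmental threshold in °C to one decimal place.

Equal thermal constants: D₁(T₁ − T_b) = D₂(T₂ − T_b).
47.1·(20.0 − T_b) = 23.0·(28.9 − T_b)
T_b = (47.1·20.0 − 23.0·28.9) / (47.1 − 23.0) = 277.30 / 24.1 = 11.506 °C ≈ 11.5 °C.

11.5 °C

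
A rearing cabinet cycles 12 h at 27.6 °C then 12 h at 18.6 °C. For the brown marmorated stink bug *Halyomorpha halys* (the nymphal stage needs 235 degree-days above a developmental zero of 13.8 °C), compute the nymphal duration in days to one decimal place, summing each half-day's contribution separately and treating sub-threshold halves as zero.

Day half: max(0, 27.6 − 13.8) × 0.5 = 13.8 × 0.5 = 6.90 DD.
Night half: max(0, 18.6 − 13.8) × 0.5 = 4.8 × 0.5 = 2.40 DD.
Per 24 h: 9.30 DD/day.
Duration = 235 / 9.30 = 25.269 ≈ 25.3 days.

25.3 days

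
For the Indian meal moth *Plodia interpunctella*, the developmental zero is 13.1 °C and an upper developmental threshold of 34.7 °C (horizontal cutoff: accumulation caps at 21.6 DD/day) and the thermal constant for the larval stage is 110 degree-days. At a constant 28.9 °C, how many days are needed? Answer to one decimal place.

7.0 days

Daily accumulation = 28.9 − 13.1 = 15.8 DD/day.
Duration = 110 / 15.8 = 6.962 ≈ 7.0 days.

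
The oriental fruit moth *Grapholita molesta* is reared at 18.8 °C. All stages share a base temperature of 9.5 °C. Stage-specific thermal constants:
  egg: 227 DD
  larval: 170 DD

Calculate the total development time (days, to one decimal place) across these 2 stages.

Daily accumulation at 18.8 °C = 18.8 − 9.5 = 9.3 DD/day.
Total K = 227 + 170 = 397 DD.
Total duration = 397 / 9.3 = 42.688 ≈ 42.7 days.

42.7 days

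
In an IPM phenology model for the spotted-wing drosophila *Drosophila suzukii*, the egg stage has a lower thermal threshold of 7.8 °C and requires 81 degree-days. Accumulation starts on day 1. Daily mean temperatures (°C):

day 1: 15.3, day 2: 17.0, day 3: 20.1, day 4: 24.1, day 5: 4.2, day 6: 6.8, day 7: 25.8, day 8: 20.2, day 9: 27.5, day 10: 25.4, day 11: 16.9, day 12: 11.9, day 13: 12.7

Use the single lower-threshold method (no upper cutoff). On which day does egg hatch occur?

day 9

Daily DD above 7.8 °C: 7.5, 9.2, 12.3, 16.3, 0.0, 0.0, 18.0, 12.4, 19.7, 17.6, 9.1, 4.1, 4.9.
Cumulative: 7.5, 16.7, 29.0, 45.3, 45.3, 45.3, 63.3, 75.7, 95.4, 113.0, 122.1, 126.2, 131.1.
The total first reaches 81 DD on day 9.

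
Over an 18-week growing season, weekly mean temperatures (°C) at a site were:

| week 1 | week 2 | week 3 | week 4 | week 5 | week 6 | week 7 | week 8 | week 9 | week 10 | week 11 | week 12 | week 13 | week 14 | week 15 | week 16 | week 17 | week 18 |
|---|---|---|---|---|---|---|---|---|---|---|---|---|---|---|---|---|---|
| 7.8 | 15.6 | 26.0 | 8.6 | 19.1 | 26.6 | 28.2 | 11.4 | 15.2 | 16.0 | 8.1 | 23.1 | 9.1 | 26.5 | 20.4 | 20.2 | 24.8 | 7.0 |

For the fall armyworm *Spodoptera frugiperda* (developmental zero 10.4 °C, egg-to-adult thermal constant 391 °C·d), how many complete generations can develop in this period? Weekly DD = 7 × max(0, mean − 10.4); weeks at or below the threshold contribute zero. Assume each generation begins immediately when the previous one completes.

2 generations

Weekly DD (7 × max(0, T̄ − 10.4)): 0.0, 36.4, 109.2, 0.0, 60.9, 113.4, 124.6, 7.0, 33.6, 39.2, 0.0, 88.9, 0.0, 112.7, 70.0, 68.6, 100.8, 0.0.
Season total = 965.3 DD.
Complete generations = ⌊965.3 / 391⌋ = 2.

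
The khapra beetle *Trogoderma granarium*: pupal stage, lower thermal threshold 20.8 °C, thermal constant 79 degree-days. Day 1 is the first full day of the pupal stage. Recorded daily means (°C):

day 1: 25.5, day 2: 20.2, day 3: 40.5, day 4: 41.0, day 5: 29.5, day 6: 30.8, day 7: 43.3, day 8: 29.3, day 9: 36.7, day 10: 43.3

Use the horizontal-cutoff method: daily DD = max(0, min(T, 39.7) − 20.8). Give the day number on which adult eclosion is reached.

day 7

Daily DD above 20.8 °C (capped at 18.9): 4.7, 0.0, 18.9, 18.9, 8.7, 10.0, 18.9, 8.5, 15.9, 18.9.
Cumulative: 4.7, 4.7, 23.6, 42.5, 51.2, 61.2, 80.1, 88.6, 104.5, 123.4.
The total first reaches 79 DD on day 7.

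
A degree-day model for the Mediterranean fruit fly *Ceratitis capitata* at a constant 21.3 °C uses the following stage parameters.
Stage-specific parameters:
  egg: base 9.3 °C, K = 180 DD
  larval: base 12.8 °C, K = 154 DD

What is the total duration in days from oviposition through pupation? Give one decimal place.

33.1 days

egg: 180 / (21.3 − 9.3) = 180 / 12.0 = 15.000 d.
larval: 154 / (21.3 − 12.8) = 154 / 8.5 = 18.118 d.
Sum = 33.118 ≈ 33.1 days.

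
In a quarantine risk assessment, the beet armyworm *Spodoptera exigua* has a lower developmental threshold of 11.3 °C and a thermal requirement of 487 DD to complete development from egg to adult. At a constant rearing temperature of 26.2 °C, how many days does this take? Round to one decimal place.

Daily accumulation = 26.2 − 11.3 = 14.9 DD/day.
Duration = 487 / 14.9 = 32.685 ≈ 32.7 days.

32.7 days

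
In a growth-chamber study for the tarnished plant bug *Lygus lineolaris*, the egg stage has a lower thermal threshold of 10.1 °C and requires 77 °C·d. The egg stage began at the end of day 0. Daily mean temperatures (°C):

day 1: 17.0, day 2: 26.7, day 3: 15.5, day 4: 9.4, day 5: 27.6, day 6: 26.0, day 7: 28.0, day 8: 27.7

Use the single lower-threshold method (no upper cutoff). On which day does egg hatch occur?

Daily DD above 10.1 °C: 6.9, 16.6, 5.4, 0.0, 17.5, 15.9, 17.9, 17.6.
Cumulative: 6.9, 23.5, 28.9, 28.9, 46.4, 62.3, 80.2, 97.8.
The total first reaches 77 DD on day 7.

day 7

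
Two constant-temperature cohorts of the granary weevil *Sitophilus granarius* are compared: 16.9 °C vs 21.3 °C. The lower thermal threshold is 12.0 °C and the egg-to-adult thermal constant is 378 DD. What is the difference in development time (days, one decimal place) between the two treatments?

36.5 days

At 16.9 °C: 378 / (16.9 − 12.0) = 378 / 4.9 = 77.143 d.
At 21.3 °C: 378 / (21.3 − 12.0) = 378 / 9.3 = 40.645 d.
Difference = |77.143 − 40.645| = 36.498 ≈ 36.5 days.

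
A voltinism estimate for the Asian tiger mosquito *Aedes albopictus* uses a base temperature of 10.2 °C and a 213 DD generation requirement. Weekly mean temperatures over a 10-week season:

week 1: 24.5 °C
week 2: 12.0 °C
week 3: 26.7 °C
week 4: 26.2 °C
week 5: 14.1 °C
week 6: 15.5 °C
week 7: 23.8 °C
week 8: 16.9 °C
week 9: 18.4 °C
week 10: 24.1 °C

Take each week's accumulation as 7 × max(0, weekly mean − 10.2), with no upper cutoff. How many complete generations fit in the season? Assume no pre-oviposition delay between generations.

3 generations

Weekly DD (7 × max(0, T̄ − 10.2)): 100.1, 12.6, 115.5, 112.0, 27.3, 37.1, 95.2, 46.9, 57.4, 97.3.
Season total = 701.4 DD.
Complete generations = ⌊701.4 / 213⌋ = 3.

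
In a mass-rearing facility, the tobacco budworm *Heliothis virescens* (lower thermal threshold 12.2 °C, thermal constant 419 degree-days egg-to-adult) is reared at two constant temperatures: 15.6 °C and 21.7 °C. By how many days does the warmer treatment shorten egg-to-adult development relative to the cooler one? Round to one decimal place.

79.1 days

At 15.6 °C: 419 / (15.6 − 12.2) = 419 / 3.4 = 123.235 d.
At 21.7 °C: 419 / (21.7 − 12.2) = 419 / 9.5 = 44.105 d.
Difference = |123.235 − 44.105| = 79.130 ≈ 79.1 days.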